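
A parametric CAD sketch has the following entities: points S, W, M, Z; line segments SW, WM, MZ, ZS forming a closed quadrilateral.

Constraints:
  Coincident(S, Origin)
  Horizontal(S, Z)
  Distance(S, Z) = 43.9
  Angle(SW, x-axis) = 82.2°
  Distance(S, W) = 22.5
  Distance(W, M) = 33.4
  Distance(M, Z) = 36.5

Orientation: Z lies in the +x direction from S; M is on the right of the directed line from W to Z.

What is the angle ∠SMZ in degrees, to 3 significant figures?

113°

Checks: |WM| = 33.40 ✓; |MZ| = 36.50 ✓.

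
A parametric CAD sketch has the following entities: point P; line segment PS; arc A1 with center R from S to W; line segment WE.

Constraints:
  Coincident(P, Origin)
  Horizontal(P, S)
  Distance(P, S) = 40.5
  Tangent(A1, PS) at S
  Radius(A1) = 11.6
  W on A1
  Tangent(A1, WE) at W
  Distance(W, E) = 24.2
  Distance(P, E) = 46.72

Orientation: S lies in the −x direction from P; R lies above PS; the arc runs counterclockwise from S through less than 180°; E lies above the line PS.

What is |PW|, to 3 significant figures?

31.3

P is at the origin; PS is horizontal with |PS| = 40.5 and S on the −x side, so S = (-40.5, 0.00). Since A1 is tangent to PS there, RS ⟂ PS, so R = S + (0, 11.6) = (-40.5, 11.6). Since RW ⟂ WE (tangency), |RE| = √(11.6² + 24.2²) = 26.8 regardless of where W sits on A1. So E lies on both circle(P, 46.72) and circle(R, 26.8); the above-PS intersection is E = (-29.6, 36.1). W is the foot of the tangent from E: W = (-28.9, 11.9).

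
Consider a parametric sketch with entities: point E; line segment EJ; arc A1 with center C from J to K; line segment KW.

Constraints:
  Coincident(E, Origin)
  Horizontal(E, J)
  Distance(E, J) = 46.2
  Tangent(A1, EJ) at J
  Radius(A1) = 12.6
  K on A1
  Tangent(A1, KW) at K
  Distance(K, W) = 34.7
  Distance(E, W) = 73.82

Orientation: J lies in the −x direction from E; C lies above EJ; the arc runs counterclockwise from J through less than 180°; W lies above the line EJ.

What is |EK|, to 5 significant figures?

41.028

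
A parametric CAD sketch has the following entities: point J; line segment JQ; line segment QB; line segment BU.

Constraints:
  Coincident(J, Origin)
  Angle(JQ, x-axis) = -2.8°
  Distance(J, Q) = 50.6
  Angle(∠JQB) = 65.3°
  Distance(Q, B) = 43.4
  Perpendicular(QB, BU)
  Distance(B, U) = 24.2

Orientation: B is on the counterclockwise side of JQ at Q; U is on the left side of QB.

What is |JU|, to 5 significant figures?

31.133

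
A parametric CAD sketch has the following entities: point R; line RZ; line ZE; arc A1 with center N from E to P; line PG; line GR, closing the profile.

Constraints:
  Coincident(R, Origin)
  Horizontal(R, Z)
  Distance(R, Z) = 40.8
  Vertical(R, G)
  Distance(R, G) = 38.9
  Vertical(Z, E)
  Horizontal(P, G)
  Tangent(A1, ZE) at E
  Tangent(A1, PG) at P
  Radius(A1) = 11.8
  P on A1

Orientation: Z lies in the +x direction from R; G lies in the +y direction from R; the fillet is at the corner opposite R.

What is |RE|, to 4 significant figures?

48.98

The virtual corner opposite R is at (40.80, 38.90). The tangent condition forces NE to be normal to ZE and A1 meets PG tangentially, so NP is at right angles to PG, with radius 11.8, so the center N sits 11.8 in from both sides at N = (29.00, 27.10). That places the tangent points at E = (40.80, 27.10) on ZE and P = (29.00, 38.90) on PG. Then |RE| = |E − R| = 48.98.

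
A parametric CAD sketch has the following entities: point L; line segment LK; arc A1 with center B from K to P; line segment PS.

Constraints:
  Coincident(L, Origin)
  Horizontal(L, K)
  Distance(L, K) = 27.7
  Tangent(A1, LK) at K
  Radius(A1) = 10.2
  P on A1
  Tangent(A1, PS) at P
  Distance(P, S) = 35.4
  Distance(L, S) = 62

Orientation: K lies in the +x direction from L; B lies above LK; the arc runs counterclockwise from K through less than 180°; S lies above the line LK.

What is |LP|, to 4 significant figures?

38.56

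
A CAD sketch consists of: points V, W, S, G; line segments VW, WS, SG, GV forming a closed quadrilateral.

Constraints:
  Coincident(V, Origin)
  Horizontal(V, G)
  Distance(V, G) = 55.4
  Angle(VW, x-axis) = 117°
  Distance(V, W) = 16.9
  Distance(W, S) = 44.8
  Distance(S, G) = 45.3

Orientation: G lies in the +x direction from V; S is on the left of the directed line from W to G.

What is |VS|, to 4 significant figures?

48.93

Checks: |WS| = 44.80 ✓; |SG| = 45.30 ✓.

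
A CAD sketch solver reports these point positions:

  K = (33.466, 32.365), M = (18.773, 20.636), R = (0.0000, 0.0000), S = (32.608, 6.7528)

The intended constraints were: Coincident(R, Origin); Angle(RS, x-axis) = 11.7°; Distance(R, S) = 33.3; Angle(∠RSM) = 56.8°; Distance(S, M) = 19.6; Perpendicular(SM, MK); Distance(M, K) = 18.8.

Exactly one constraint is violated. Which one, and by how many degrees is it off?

Perpendicular(SM, MK) — off by 6.30°.

R = (0.00, 0.00) ✓; RS at 11.70° ✓; |RS| = 33.30 ✓; ∠RSM = 56.80° ✓; |SM| = 19.60 ✓; ∠(SM, MK) = 96.30° ✗; |MK| = 18.80 ✓.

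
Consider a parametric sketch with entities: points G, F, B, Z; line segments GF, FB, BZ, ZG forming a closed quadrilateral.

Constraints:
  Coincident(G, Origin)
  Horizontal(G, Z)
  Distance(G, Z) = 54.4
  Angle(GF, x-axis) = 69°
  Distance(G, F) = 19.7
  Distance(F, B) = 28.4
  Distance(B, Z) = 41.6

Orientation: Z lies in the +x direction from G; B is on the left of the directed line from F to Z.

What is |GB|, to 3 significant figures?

45.9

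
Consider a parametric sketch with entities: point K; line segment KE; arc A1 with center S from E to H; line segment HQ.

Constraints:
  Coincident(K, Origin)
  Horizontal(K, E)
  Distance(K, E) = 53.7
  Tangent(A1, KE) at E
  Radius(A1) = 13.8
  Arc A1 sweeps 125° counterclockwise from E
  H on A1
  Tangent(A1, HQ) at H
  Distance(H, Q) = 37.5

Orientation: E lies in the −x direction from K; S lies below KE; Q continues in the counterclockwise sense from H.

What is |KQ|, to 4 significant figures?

68.13

K is at the origin; KE is horizontal with |KE| = 53.7 and E on the −x side, so E = (-53.70, 0.000). The tangent condition forces SE to be normal to KE, so S = E + (0, -13.8) = (-53.70, -13.80). On A1, E sits at bearing 90° from S; a 125° counterclockwise sweep puts H at bearing 215°, so H = S + 13.8·(cos 215°, sin 215°) = (-65.00, -21.72). Tangency of A1 to HQ means the radius SH is perpendicular to HQ, so HQ runs along (−sin 215°, cos 215°); with |HQ| = 37.5, Q = (-43.50, -52.43). Then |KQ| = |Q − K| = 68.13.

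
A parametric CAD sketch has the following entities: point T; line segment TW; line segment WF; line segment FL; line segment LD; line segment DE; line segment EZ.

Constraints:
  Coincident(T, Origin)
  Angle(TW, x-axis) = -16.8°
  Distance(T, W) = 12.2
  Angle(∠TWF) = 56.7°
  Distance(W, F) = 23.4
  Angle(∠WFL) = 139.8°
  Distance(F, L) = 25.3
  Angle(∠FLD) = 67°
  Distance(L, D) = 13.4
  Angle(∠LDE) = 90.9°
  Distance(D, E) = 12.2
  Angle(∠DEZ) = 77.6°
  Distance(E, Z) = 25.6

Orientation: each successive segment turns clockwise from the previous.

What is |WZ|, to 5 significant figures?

50.017

T is at the origin; TW runs at -16.8° with length 12.2, so W = (11.679, -3.5262). ∠TWF = 56.7° gives WF at -140.10° from the x-axis; with |WF| = 23.4, F = (-6.2724, -18.536). ∠WFL = 139.8° gives FL at 179.70° from the x-axis; with |FL| = 25.3, L = (-31.572, -18.404). ∠FLD = 67.0° gives LD at 66.700° from the x-axis; with |LD| = 13.4, D = (-26.272, -6.0965). ∠LDE = 90.9° gives DE at -22.400° from the x-axis; with |DE| = 12.2, E = (-14.992, -10.746). ∠DEZ = 77.6° gives EZ at -124.80° from the x-axis; with |EZ| = 25.6, Z = (-29.603, -31.767). Then |WZ| = |Z − W| = 50.017.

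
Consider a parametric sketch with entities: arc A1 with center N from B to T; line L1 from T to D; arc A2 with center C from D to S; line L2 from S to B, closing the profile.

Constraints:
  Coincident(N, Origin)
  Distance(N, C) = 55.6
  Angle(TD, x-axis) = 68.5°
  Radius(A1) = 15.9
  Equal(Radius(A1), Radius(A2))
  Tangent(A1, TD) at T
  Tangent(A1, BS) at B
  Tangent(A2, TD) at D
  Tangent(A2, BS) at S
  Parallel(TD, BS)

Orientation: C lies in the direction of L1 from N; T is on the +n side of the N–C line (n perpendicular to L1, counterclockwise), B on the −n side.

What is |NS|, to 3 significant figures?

57.8

Tangency of A1 to both parallel lines with radius 15.9 puts T and B at N ± 15.9·n: T = (-14.8, 5.83), B = (14.8, -5.83). Equal radii place D and S the same way about C: D = C + 15.9·n = (5.58, 57.6), S = C − 15.9·n = (35.2, 45.9). Then |NS| = |S − N| = 57.8.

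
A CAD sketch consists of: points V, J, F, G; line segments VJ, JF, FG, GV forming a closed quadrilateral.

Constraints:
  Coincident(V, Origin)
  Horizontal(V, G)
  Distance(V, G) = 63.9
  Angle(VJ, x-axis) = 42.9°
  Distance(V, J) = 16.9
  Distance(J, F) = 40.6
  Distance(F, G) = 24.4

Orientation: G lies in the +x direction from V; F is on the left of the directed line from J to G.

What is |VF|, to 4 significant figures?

55.97

Checks: |JF| = 40.60 ✓; |FG| = 24.40 ✓.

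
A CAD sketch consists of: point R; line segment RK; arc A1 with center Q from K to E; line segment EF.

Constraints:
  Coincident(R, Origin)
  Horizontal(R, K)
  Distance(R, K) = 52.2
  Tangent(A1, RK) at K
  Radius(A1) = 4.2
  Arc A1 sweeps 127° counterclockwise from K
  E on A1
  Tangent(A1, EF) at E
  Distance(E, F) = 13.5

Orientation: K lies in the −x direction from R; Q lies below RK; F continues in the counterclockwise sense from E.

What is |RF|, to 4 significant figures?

50.56

R is at the origin; RK is horizontal with |RK| = 52.2 and K on the −x side, so K = (-52.20, 0.000). Tangency of A1 to RK means the radius QK is perpendicular to RK, so Q = K + (0, -4.2) = (-52.20, -4.200). On A1, K sits at bearing 90° from Q; a 127° counterclockwise sweep puts E at bearing 217°, so E = Q + 4.2·(cos 217°, sin 217°) = (-55.55, -6.728). Tangency of A1 to EF means the radius QE is perpendicular to EF, so EF runs along (−sin 217°, cos 217°); with |EF| = 13.5, F = (-47.43, -17.51). Then |RF| = |F − R| = 50.56.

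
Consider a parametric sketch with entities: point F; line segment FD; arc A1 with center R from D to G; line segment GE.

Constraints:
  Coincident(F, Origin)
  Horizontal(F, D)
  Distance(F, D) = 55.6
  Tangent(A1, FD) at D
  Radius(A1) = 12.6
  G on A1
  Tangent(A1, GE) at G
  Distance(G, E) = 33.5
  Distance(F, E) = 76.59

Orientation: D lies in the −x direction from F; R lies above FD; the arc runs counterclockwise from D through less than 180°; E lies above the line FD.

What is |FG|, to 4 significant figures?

48.00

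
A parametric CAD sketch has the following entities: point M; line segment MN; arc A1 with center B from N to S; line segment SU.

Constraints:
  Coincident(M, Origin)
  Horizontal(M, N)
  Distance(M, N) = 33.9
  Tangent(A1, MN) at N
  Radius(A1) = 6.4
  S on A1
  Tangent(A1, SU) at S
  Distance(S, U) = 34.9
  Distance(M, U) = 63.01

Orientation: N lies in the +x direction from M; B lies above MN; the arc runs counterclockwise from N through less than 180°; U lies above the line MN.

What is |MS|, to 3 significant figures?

40.3

Checks: |BS| = 6.400 ✓; ∠(BS, SU) = 90.00° ✓; |SU| = 34.90 ✓; |MU| = 63.01 ✓.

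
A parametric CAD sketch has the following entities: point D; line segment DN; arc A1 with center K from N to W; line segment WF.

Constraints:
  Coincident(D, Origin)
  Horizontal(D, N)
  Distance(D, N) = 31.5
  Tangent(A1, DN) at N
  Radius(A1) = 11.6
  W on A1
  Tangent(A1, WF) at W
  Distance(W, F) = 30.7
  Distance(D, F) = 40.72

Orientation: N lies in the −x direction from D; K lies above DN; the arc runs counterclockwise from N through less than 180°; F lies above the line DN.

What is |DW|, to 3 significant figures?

22.1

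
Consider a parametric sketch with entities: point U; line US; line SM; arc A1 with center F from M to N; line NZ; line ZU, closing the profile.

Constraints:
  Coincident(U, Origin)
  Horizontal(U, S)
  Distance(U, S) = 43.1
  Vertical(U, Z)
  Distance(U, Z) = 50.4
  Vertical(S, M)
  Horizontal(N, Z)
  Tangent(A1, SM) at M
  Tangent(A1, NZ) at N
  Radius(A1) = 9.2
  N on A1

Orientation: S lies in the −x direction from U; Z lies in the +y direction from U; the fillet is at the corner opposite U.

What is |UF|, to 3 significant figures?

53.4

U is at the origin; US is horizontal with |US| = 43.1 and S on the −x side, so S = (-43.1, 0.00). UZ is vertical with |UZ| = 50.4 and Z on the +y side, so Z = (0.00, 50.4). The virtual corner opposite U is at (-43.1, 50.4). The tangent condition forces FM to be normal to SM and the tangent condition forces FN to be normal to NZ, with radius 9.2, so the center F sits 9.2 in from both sides at F = (-33.9, 41.2). Then |UF| = |F − U| = 53.4.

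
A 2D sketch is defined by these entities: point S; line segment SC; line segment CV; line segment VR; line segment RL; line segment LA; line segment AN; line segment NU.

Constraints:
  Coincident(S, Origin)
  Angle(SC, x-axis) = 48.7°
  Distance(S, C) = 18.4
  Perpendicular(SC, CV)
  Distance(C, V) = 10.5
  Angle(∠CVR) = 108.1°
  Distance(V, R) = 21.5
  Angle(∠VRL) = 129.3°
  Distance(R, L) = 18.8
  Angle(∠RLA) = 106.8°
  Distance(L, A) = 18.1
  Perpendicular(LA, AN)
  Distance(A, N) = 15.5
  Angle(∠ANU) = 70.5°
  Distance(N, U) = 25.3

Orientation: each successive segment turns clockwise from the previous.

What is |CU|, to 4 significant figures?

34.27

S is at the origin; SC runs at 48.7° with length 18.4, so C = (12.14, 13.82). SC ⟂ CV, so CV runs at -41.30°; with |CV| = 10.5, V = (20.03, 6.893). ∠CVR = 108.1° gives VR at -113.2° from the x-axis; with |VR| = 21.5, R = (11.56, -12.87). ∠VRL = 129.3° gives RL at -163.9° from the x-axis; with |RL| = 18.8, L = (-6.500, -18.08). ∠RLA = 106.8° gives LA at 122.9° from the x-axis; with |LA| = 18.1, A = (-16.33, -2.885). LA is perpendicular to AN, so AN runs at 32.90°; with |AN| = 15.5, N = (-3.317, 5.535). ∠ANU = 70.5° gives NU at -76.60° from the x-axis; with |NU| = 25.3, U = (2.546, -19.08). Then |CU| = |U − C| = 34.27.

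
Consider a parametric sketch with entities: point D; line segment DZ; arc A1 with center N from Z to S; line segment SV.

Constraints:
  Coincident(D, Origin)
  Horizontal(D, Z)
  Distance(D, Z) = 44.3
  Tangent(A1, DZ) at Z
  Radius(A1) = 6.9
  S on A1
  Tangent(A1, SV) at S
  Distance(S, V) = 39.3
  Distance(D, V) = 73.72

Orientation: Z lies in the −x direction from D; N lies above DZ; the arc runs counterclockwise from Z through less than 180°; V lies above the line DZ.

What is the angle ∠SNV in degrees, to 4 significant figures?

80.04°

Checks: |NS| = 6.900 ✓; ∠(NS, SV) = 90.00° ✓; |SV| = 39.30 ✓; |DV| = 73.72 ✓.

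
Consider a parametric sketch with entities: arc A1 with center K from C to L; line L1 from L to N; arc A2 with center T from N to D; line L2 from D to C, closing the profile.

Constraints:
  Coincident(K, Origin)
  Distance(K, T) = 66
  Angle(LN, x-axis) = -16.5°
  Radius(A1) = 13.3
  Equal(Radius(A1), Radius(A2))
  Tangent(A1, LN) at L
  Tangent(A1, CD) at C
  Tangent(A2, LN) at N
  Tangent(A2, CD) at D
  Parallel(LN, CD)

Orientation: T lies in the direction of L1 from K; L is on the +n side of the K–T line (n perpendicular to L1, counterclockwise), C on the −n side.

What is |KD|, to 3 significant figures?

67.3

The slot axis is L1's direction at -16.5°, so u = (cos -16.5°, sin -16.5°) = (0.959, -0.284) and n = (−sin -16.5°, cos -16.5°) = (0.284, 0.959). K is at the origin and T lies 66.0 along u from K, so T = 66.0·u = (63.3, -18.7). Tangency of A1 to both parallel lines with radius 13.3 puts L and C at K ± 13.3·n: L = (3.78, 12.8), C = (-3.78, -12.8). Equal radii place N and D the same way about T: N = T + 13.3·n = (67.1, -5.99), D = T − 13.3·n = (59.5, -31.5). Then |KD| = |D − K| = 67.3.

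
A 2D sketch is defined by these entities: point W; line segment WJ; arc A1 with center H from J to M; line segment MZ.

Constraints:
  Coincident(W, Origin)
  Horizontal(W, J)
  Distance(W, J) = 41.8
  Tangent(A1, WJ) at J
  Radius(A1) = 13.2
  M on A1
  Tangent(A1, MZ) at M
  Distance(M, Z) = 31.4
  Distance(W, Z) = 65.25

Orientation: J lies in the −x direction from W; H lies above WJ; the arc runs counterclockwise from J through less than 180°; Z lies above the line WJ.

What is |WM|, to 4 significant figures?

35.94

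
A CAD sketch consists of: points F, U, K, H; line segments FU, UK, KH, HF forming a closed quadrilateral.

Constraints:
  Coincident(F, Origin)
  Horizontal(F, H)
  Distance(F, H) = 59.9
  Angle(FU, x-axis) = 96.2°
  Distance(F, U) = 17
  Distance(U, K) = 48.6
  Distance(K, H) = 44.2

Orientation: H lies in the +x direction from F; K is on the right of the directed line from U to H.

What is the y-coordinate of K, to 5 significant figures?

-24.719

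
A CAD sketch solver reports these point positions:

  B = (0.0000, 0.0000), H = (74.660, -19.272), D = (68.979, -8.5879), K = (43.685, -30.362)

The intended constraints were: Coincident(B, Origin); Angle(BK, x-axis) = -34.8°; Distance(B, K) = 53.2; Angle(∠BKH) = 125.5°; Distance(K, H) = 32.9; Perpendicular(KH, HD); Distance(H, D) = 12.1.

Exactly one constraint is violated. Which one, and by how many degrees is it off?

Perpendicular(KH, HD) — off by 8.30°.

B = (0.00, 0.00) ✓; BK at -34.80° ✓; |BK| = 53.20 ✓; ∠BKH = 125.5° ✓; |KH| = 32.90 ✓; ∠(KH, HD) = 98.30° ✗; |HD| = 12.10 ✓.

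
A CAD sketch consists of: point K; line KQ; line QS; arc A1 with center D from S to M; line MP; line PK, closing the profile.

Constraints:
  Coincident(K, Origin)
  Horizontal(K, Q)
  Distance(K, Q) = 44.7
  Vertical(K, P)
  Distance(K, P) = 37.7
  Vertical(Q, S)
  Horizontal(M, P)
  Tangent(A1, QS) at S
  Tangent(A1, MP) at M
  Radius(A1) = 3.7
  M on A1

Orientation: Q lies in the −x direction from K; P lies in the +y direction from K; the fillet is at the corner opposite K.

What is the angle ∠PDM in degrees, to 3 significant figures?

84.8°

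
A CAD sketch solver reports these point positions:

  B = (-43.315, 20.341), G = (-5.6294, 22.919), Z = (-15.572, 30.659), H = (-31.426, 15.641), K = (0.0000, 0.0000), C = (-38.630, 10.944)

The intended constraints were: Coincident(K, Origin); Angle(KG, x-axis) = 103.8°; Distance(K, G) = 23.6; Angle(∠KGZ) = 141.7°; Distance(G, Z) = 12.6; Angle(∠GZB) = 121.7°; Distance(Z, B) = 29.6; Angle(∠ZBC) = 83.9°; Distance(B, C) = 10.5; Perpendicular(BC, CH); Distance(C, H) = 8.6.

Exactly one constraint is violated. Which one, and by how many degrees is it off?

Perpendicular(BC, CH) — off by 6.61°.

K = (0.00, 0.00) ✓; KG at 103.8° ✓; |KG| = 23.60 ✓; ∠KGZ = 141.7° ✓; |GZ| = 12.60 ✓; ∠GZB = 121.7° ✓; |ZB| = 29.60 ✓; ∠ZBC = 83.90° ✓; |BC| = 10.50 ✓; ∠(BC, CH) = 96.61° ✗; |CH| = 8.600 ✓.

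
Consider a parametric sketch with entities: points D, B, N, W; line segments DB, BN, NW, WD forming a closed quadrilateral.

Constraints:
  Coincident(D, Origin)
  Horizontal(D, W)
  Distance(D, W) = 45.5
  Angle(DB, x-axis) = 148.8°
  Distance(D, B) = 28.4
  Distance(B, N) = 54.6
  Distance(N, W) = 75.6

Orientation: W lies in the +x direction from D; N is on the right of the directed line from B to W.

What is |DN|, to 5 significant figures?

43.891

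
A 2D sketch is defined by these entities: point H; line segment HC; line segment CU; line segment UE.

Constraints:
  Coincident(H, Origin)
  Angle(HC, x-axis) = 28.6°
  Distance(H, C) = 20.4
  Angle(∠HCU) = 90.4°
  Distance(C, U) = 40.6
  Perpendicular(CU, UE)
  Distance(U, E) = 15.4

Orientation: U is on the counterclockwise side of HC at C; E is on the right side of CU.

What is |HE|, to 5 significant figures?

54.236

H is at the origin; HC runs at 28.6° with length 20.4, so C = 20.4·(cos 28.6°, sin 28.6°) = (17.911, 9.7653). ∠HCU = 90.4°, so CU runs at 28.6° + (180° − 90.4°) = 118.20° from the x-axis; with |CU| = 40.6, U = C + 40.6·(cos 118.20°, sin 118.20°) = (-1.2747, 45.546). The perpendicularity gives UE at right angles to CU; with |UE| = 15.4 on the right of CU, E = U + 15.4·(0.88130, 0.47255) = (12.297, 52.824). Then |HE| = |E − H| = 54.236.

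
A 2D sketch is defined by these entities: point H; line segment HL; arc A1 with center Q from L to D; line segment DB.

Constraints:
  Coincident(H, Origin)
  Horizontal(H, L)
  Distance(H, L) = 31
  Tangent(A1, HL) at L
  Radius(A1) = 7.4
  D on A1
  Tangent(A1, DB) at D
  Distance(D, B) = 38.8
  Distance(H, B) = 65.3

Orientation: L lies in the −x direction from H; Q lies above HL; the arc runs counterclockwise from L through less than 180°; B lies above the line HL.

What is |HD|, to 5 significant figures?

28.036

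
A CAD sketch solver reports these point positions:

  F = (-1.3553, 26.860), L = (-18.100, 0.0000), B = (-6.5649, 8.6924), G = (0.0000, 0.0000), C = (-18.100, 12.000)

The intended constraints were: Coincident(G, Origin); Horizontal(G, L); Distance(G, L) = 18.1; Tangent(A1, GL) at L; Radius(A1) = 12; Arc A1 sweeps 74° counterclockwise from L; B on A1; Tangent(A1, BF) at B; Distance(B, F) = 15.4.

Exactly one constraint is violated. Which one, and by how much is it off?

Distance(B, F) = 15.4 — off by 3.50.

G = (0.00, 0.00) ✓; G.y = 0.00, L.y = 0.00 ✓; |GL| = 18.10 ✓; ∠(CL, LG) = 90.00° ✓; |CL| = 12.00 ✓; bearing(C→B) − bearing(C→L) = 74.00° ✓; |CB| = 12.00 ✓; ∠(CB, BF) = 90.00° ✓; |BF| = 18.90 ✗.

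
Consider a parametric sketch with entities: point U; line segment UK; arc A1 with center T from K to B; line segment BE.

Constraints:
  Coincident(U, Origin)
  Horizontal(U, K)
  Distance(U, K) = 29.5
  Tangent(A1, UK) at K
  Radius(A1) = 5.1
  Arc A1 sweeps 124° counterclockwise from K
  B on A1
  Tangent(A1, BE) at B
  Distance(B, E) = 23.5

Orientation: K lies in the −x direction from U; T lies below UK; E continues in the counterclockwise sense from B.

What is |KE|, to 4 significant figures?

28.85

U is at the origin; U and K share the same y with |UK| = 29.5 and K on the −x side, so K = (-29.50, 0.000). Tangency of A1 to UK means the radius TK is perpendicular to UK, so T = K + (0, -5.1) = (-29.50, -5.100). On A1, K sits at bearing 90° from T; a 124° counterclockwise sweep puts B at bearing 214°, so B = T + 5.1·(cos 214°, sin 214°) = (-33.73, -7.952). Tangency of A1 to BE means the radius TB is perpendicular to BE, so BE runs along (−sin 214°, cos 214°); with |BE| = 23.5, E = (-20.59, -27.43). Then |KE| = |E − K| = 28.85.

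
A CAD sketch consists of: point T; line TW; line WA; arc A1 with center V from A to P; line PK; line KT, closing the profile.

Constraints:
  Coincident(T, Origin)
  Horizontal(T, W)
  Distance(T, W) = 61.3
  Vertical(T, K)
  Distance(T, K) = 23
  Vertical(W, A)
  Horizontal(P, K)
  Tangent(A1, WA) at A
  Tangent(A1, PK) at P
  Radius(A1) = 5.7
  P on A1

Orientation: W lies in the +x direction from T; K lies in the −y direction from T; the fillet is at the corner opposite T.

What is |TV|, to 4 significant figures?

58.23

T is at the origin; T and W share the same y with |TW| = 61.3 and W on the +x side, so W = (61.30, 0.000). TK is vertical with |TK| = 23.0 and K on the −y side, so K = (0.000, -23.00). The virtual corner opposite T is at (61.30, -23.00). A1 meets WA tangentially, so VA is at right angles to WA and the tangent condition forces VP to be normal to PK, with radius 5.7, so the center V sits 5.7 in from both sides at V = (55.60, -17.30). Then |TV| = |V − T| = 58.23.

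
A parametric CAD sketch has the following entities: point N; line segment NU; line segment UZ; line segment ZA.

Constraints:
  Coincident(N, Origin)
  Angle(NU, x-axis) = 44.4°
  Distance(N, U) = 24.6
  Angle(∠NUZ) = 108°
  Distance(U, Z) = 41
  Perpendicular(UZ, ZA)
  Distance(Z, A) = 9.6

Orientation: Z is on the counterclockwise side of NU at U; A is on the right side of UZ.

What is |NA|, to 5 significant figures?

58.744

N is at the origin; NU runs at 44.4° with length 24.6, so U = 24.6·(cos 44.4°, sin 44.4°) = (17.576, 17.212). ∠NUZ = 108.0°, so UZ runs at 44.4° + (180° − 108.0°) = 116.40° from the x-axis; with |UZ| = 41.0, Z = U + 41.0·(cos 116.40°, sin 116.40°) = (-0.65401, 53.936). UZ ⟂ ZA; with |ZA| = 9.6 on the right of UZ, A = Z + 9.6·(0.89571, 0.44464) = (7.9448, 58.204). Then |NA| = |A − N| = 58.744.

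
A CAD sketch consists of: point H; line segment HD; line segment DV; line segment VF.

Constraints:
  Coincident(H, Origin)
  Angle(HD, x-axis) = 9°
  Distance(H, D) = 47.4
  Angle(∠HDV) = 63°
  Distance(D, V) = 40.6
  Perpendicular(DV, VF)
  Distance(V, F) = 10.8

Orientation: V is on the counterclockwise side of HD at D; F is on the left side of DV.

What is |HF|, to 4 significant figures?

36.77

H is at the origin; HD runs at 9.0° with length 47.4, so D = 47.4·(cos 9.0°, sin 9.0°) = (46.82, 7.415). ∠HDV = 63.0°, so DV runs at 9.0° + (180° − 63.0°) = 126.0° from the x-axis; with |DV| = 40.6, V = D + 40.6·(cos 126.0°, sin 126.0°) = (22.95, 40.26). DV ⟂ VF; with |VF| = 10.8 on the left of DV, F = V + 10.8·(-0.8090, -0.5878) = (14.21, 33.91). Then |HF| = |F − H| = 36.77.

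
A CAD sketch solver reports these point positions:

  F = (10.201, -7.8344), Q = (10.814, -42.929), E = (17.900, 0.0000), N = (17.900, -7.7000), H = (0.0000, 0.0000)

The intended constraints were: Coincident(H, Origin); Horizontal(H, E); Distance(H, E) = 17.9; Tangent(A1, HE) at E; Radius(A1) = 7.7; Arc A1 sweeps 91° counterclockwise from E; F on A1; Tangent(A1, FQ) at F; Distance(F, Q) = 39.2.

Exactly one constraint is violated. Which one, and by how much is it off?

Distance(F, Q) = 39.2 — off by 4.10.

H = (0.00, 0.00) ✓; H.y = 0.00, E.y = 0.00 ✓; |HE| = 17.90 ✓; ∠(NE, EH) = 90.00° ✓; |NE| = 7.700 ✓; bearing(N→F) − bearing(N→E) = 91.00° ✓; |NF| = 7.700 ✓; ∠(NF, FQ) = 90.00° ✓; |FQ| = 35.10 ✗.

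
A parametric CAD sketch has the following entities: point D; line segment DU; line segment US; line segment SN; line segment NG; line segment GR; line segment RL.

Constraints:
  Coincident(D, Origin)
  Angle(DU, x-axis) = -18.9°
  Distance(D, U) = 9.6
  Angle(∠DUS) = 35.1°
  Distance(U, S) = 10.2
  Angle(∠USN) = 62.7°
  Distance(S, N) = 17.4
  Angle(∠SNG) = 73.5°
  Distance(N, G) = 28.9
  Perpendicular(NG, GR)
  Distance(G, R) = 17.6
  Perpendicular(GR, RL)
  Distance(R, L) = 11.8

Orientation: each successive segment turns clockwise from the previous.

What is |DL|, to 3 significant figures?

15.7

D is at the origin; DU runs at -18.9° with length 9.6, so U = (9.08, -3.11). ∠DUS = 35.1° gives US at -164° from the x-axis; with |US| = 10.2, S = (-0.713, -5.96). ∠USN = 62.7° gives SN at 78.9° from the x-axis; with |SN| = 17.4, N = (2.64, 11.1). ∠SNG = 73.5° gives NG at -27.6° from the x-axis; with |NG| = 28.9, G = (28.2, -2.27). NG is perpendicular to GR, so GR runs at -118°; with |GR| = 17.6, R = (20.1, -17.9). GR is perpendicular to RL, so RL runs at 152°; with |RL| = 11.8, L = (9.64, -12.4). Then |DL| = |L − D| = 15.7.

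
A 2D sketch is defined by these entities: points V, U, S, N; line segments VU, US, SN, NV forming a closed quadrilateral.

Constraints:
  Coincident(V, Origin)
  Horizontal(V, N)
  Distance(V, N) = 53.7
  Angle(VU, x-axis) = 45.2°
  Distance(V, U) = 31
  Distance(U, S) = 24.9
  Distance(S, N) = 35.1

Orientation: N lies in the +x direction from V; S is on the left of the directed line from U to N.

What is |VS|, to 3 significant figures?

55.3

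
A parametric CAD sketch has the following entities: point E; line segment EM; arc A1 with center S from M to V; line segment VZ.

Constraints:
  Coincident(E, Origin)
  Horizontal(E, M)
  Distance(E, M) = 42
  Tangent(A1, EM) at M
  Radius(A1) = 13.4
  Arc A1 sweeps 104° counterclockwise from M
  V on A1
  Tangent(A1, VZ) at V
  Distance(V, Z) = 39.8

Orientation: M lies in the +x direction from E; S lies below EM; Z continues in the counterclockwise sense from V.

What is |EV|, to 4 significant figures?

33.43

E is at the origin; E and M share the same y with |EM| = 42.0 and M on the +x side, so M = (42.00, 0.000). Tangency of A1 to EM means the radius SM is perpendicular to EM, so S = M + (0, -13.4) = (42.00, -13.40). On A1, M sits at bearing 90° from S; a 104° counterclockwise sweep puts V at bearing 194°, so V = S + 13.4·(cos 194°, sin 194°) = (29.00, -16.64). Then |EV| = |V − E| = 33.43.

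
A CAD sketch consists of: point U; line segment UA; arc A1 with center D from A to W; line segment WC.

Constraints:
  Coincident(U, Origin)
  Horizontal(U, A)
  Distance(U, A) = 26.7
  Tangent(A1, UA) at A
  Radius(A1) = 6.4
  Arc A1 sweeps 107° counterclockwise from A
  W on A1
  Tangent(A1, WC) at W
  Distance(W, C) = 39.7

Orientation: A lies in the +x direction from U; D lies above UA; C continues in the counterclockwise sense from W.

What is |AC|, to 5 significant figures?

46.561

On A1, A sits at bearing -90° from D; a 107° counterclockwise sweep puts W at bearing 17°, so W = D + 6.4·(cos 17°, sin 17°) = (32.820, 8.2712). The tangent condition forces DW to be normal to WC, so WC runs along (−sin 17°, cos 17°); with |WC| = 39.7, C = (21.213, 46.236). Then |AC| = |C − A| = 46.561.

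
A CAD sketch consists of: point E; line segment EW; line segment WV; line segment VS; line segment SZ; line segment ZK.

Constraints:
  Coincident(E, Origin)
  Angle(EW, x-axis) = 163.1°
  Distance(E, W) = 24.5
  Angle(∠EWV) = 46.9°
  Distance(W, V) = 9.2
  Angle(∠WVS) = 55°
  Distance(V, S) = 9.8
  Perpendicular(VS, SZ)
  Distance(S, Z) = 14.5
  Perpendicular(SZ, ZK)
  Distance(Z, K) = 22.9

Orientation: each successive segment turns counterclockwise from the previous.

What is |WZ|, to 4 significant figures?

8.304

E is at the origin; EW runs at 163.1° with length 24.5, so W = (-23.44, 7.122). ∠EWV = 46.9° gives WV at -63.80° from the x-axis; with |WV| = 9.2, V = (-19.38, -1.133). ∠WVS = 55.0° gives VS at 61.20° from the x-axis; with |VS| = 9.8, S = (-14.66, 7.455). The perpendicularity gives SZ at right angles to VS, so SZ runs at 151.2°; with |SZ| = 14.5, Z = (-27.37, 14.44). Then |WZ| = |Z − W| = 8.304.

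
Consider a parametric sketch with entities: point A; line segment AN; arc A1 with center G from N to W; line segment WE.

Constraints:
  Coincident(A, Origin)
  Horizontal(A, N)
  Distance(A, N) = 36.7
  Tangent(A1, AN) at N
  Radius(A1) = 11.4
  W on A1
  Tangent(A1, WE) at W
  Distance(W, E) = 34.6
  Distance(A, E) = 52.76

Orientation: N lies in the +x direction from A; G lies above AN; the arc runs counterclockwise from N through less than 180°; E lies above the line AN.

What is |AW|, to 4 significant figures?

49.37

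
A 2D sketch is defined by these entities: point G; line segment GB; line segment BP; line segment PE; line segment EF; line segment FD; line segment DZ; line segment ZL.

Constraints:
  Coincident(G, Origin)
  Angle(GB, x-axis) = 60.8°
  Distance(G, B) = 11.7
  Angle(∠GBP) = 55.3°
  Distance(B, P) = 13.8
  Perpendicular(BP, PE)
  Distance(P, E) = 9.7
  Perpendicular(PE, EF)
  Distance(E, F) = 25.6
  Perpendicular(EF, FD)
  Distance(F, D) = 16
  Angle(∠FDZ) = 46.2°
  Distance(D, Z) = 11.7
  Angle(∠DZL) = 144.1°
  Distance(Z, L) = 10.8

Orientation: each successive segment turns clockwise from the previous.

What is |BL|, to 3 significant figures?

12.5

G is at the origin; GB runs at 60.8° with length 11.7, so B = (5.71, 10.2). ∠GBP = 55.3° gives BP at -63.9° from the x-axis; with |BP| = 13.8, P = (11.8, -2.18). The perpendicularity gives PE at right angles to BP, so PE runs at -154°; with |PE| = 9.7, E = (3.07, -6.45). PE ⟂ EF, so EF runs at 116°; with |EF| = 25.6, F = (-8.19, 16.5). EF is perpendicular to FD, so FD runs at 26.1°; with |FD| = 16.0, D = (6.17, 23.6). ∠FDZ = 46.2° gives DZ at -108° from the x-axis; with |DZ| = 11.7, Z = (2.62, 12.4). ∠DZL = 144.1° gives ZL at -144° from the x-axis; with |ZL| = 10.8, L = (-6.08, 6.03). Then |BL| = |L − B| = 12.5.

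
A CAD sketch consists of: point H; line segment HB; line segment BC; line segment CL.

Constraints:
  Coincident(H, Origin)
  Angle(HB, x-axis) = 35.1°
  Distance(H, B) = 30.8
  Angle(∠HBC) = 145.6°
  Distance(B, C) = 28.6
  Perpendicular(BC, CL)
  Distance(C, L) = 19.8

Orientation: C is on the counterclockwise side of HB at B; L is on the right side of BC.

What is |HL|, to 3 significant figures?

65.6

∠HBC = 145.6°, so BC runs at 35.1° + (180° − 145.6°) = 69.5° from the x-axis; with |BC| = 28.6, C = B + 28.6·(cos 69.5°, sin 69.5°) = (35.2, 44.5). BC ⟂ CL; with |CL| = 19.8 on the right of BC, L = C + 19.8·(0.937, -0.350) = (53.8, 37.6). Then |HL| = |L − H| = 65.6.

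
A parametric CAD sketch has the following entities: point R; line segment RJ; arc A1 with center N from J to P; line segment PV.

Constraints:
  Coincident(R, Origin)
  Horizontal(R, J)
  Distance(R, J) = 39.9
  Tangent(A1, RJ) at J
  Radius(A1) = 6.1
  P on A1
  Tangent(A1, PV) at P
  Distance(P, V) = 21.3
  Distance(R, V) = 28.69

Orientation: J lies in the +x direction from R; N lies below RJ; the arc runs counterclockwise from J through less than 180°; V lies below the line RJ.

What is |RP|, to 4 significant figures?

35.24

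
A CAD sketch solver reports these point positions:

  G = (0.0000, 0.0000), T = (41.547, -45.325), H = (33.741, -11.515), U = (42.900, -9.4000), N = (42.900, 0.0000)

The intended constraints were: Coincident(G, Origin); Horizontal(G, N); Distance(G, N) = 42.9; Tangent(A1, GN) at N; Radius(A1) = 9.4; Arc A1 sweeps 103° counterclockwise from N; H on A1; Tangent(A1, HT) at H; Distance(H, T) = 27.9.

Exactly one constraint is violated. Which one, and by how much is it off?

Distance(H, T) = 27.9 — off by 6.80.

G = (0.00, 0.00) ✓; G.y = 0.00, N.y = 0.00 ✓; |GN| = 42.90 ✓; ∠(UN, NG) = 90.00° ✓; |UN| = 9.400 ✓; bearing(U→H) − bearing(U→N) = 103.0° ✓; |UH| = 9.400 ✓; ∠(UH, HT) = 90.00° ✓; |HT| = 34.70 ✗.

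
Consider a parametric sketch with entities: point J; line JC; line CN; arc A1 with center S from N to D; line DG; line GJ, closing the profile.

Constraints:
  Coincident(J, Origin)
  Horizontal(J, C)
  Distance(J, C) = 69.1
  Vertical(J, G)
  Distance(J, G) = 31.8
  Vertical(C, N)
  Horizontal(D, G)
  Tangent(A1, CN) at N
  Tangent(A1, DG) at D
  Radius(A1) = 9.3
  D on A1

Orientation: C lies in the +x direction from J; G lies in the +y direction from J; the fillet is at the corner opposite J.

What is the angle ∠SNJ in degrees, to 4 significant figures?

18.04°

J is at the origin; JC is horizontal with |JC| = 69.1 and C on the +x side, so C = (69.10, 0.000). JG is vertical with |JG| = 31.8 and G on the +y side, so G = (0.000, 31.80). The virtual corner opposite J is at (69.10, 31.80). The tangent condition forces SN to be normal to CN and since A1 is tangent to DG there, SD ⟂ DG, with radius 9.3, so the center S sits 9.3 in from both sides at S = (59.80, 22.50). That places the tangent points at N = (69.10, 22.50) on CN and D = (59.80, 31.80) on DG. Then cos ∠SNJ = NS·NJ / (|NS||NJ|), giving 18.04°.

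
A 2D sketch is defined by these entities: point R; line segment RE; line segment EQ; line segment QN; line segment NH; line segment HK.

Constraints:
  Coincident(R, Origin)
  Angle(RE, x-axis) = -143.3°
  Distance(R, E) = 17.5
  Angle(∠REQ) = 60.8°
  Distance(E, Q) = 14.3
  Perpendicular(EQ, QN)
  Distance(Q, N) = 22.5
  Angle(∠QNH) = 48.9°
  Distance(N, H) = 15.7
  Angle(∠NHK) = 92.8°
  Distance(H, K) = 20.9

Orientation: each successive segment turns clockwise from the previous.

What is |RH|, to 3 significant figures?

6.81

R is at the origin; RE runs at -143.3° with length 17.5, so E = (-14.0, -10.5). ∠REQ = 60.8° gives EQ at 97.5° from the x-axis; with |EQ| = 14.3, Q = (-15.9, 3.72). EQ ⟂ QN, so QN runs at 7.50°; with |QN| = 22.5, N = (6.41, 6.66). ∠QNH = 48.9° gives NH at -124° from the x-axis; with |NH| = 15.7, H = (-2.28, -6.42). Then |RH| = |H − R| = 6.81.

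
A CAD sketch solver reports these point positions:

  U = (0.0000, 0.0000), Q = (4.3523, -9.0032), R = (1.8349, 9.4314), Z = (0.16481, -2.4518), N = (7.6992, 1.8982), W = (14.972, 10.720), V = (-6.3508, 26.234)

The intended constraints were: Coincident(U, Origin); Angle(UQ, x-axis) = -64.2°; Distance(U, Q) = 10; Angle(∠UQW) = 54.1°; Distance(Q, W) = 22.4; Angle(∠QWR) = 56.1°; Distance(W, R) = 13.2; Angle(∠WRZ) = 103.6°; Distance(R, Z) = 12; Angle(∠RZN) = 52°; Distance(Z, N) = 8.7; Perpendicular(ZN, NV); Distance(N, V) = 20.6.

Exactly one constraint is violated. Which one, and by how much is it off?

Distance(N, V) = 20.6 — off by 7.50.

U = (0.00, 0.00) ✓; UQ at -64.20° ✓; |UQ| = 10.00 ✓; ∠UQW = 54.10° ✓; |QW| = 22.40 ✓; ∠QWR = 56.10° ✓; |WR| = 13.20 ✓; ∠WRZ = 103.6° ✓; |RZ| = 12.00 ✓; ∠RZN = 52.00° ✓; |ZN| = 8.700 ✓; ∠(ZN, NV) = 90.00° ✓; |NV| = 28.10 ✗.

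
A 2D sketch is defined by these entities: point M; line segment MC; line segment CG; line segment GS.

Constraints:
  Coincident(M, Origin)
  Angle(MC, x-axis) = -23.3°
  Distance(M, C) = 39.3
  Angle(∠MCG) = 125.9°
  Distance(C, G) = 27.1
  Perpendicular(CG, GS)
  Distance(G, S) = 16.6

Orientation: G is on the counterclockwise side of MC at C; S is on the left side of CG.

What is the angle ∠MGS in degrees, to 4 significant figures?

57.59°

M is at the origin; MC runs at -23.3° with length 39.3, so C = 39.3·(cos -23.3°, sin -23.3°) = (36.09, -15.54). ∠MCG = 125.9°, so CG runs at -23.3° + (180° − 125.9°) = 30.80° from the x-axis; with |CG| = 27.1, G = C + 27.1·(cos 30.80°, sin 30.80°) = (59.37, -1.669). CG is perpendicular to GS; with |GS| = 16.6 on the left of CG, S = G + 16.6·(-0.5120, 0.8590) = (50.87, 12.59). Then cos ∠MGS = GM·GS / (|GM||GS|), giving 57.59°.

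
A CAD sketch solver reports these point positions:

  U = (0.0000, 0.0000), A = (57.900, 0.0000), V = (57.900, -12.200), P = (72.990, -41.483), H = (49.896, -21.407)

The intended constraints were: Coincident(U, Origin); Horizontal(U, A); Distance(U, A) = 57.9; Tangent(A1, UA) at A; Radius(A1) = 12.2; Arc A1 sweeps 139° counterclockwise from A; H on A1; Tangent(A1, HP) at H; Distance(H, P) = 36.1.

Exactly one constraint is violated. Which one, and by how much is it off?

Distance(H, P) = 36.1 — off by 5.50.

U = (0.00, 0.00) ✓; U.y = 0.00, A.y = 0.00 ✓; |UA| = 57.90 ✓; ∠(VA, AU) = 90.00° ✓; |VA| = 12.20 ✓; bearing(V→H) − bearing(V→A) = 139.0° ✓; |VH| = 12.20 ✓; ∠(VH, HP) = 90.00° ✓; |HP| = 30.60 ✗.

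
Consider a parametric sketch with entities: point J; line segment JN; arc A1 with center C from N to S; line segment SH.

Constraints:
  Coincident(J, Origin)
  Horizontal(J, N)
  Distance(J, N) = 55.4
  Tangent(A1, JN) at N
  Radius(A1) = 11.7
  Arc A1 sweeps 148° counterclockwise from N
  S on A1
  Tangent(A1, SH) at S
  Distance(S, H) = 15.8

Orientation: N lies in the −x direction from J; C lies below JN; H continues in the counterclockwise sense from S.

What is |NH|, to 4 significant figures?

30.85

J is at the origin; JN is horizontal with |JN| = 55.4 and N on the −x side, so N = (-55.40, 0.000). The tangent condition forces CN to be normal to JN, so C = N + (0, -11.7) = (-55.40, -11.70). On A1, N sits at bearing 90° from C; a 148° counterclockwise sweep puts S at bearing 238°, so S = C + 11.7·(cos 238°, sin 238°) = (-61.60, -21.62). A1 meets SH tangentially, so CS is at right angles to SH, so SH runs along (−sin 238°, cos 238°); with |SH| = 15.8, H = (-48.20, -29.99). Then |NH| = |H − N| = 30.85.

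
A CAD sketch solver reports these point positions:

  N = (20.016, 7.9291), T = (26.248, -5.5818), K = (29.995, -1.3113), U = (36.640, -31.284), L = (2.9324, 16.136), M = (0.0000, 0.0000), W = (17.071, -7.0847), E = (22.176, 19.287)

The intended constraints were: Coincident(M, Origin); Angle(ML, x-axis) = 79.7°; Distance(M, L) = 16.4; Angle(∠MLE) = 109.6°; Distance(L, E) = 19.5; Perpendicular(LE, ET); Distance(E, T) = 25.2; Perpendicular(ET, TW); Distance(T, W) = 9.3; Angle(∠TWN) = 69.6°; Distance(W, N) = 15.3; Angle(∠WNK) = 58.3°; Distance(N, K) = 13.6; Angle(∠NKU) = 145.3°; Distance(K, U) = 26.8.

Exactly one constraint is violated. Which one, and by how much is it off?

Distance(K, U) = 26.8 — off by 3.90.

M = (0.00, 0.00) ✓; ML at 79.70° ✓; |ML| = 16.40 ✓; ∠MLE = 109.6° ✓; |LE| = 19.50 ✓; ∠(LE, ET) = 90.00° ✓; |ET| = 25.20 ✓; ∠(ET, TW) = 90.00° ✓; |TW| = 9.299 ✓; ∠TWN = 69.60° ✓; |WN| = 15.30 ✓; ∠WNK = 58.30° ✓; |NK| = 13.60 ✓; ∠NKU = 145.3° ✓; |KU| = 30.70 ✗.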